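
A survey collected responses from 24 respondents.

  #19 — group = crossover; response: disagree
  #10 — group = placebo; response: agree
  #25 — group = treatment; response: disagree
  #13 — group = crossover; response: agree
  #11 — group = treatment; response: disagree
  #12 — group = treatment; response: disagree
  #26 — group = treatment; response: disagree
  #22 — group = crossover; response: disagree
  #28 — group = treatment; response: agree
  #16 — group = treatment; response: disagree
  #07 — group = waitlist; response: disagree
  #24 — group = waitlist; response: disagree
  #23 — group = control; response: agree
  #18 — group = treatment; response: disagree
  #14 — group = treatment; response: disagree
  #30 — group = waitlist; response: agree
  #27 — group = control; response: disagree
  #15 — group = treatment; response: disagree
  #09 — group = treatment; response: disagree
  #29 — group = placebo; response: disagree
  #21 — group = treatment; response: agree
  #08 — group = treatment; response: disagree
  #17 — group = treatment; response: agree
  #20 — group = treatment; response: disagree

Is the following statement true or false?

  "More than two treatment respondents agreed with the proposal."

True

The determiner here denotes the relation: |A ∩ B| > 2.
A (the restrictor) = {#25, #11, #12, #26, #28, #16, #18, #14, #15, #09, #21, #08, #17, #20}, |A| = 14.
A ∩ B = {#28, #21, #17}, so |A ∩ B| = 3.
|A ∩ B| = 3, so the statement is true.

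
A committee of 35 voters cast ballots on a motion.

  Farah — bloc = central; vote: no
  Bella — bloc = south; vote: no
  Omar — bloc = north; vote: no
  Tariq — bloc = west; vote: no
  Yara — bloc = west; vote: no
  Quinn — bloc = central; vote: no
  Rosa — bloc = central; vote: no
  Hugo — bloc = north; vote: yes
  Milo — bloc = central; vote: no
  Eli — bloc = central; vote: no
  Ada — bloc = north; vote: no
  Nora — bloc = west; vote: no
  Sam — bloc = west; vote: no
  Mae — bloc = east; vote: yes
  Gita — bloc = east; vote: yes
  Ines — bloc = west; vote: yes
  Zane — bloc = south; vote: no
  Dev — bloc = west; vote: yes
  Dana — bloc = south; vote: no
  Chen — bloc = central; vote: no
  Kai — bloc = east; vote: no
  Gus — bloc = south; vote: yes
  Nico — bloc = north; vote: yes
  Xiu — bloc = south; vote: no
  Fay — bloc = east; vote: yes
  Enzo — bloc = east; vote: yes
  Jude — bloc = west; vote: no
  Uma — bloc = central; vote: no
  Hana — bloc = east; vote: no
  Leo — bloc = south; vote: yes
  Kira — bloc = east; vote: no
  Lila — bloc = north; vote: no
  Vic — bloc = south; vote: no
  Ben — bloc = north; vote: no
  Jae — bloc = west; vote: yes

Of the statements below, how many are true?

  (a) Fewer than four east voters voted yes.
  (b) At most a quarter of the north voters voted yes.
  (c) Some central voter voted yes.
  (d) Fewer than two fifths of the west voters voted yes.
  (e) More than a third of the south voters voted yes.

(a) east: |A| = 7, |A ∩ B| = 4; needs |A ∩ B| < 4 — false.
(b) north: |A| = 6, |A ∩ B| = 2; needs |A ∩ B| / |A| ≤ 1/4 — false.
(c) central: |A| = 7, |A ∩ B| = 0; needs A ∩ B ≠ ∅ (|A ∩ B| ≥ 1) — false.
(d) west: |A| = 8, |A ∩ B| = 3; needs |A ∩ B| / |A| < 2/5 — true.
(e) south: |A| = 7, |A ∩ B| = 2; needs |A ∩ B| / |A| > 1/3 — false.

1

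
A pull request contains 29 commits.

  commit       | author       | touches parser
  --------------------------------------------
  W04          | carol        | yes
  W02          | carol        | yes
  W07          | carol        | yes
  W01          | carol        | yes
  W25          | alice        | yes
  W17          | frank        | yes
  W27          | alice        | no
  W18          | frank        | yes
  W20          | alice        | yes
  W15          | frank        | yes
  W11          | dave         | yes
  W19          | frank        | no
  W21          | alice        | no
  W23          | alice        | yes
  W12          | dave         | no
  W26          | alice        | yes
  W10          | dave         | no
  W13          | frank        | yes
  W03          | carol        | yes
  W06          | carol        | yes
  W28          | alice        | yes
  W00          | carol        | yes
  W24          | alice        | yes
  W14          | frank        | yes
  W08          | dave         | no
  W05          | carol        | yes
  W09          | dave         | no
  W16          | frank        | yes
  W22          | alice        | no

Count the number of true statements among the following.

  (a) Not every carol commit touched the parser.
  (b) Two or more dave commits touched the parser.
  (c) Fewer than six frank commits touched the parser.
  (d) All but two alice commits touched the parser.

0

(a) carol: |A| = 8, |A ∩ B| = 8; needs A ⊄ B (|A ∖ B| ≥ 1) — false.
(b) dave: |A| = 5, |A ∩ B| = 1; needs |A ∩ B| ≥ 2 — false.
(c) frank: |A| = 7, |A ∩ B| = 6; needs |A ∩ B| < 6 — false.
(d) alice: |A| = 9, |A ∩ B| = 6; needs |A ∖ B| = 2 — false.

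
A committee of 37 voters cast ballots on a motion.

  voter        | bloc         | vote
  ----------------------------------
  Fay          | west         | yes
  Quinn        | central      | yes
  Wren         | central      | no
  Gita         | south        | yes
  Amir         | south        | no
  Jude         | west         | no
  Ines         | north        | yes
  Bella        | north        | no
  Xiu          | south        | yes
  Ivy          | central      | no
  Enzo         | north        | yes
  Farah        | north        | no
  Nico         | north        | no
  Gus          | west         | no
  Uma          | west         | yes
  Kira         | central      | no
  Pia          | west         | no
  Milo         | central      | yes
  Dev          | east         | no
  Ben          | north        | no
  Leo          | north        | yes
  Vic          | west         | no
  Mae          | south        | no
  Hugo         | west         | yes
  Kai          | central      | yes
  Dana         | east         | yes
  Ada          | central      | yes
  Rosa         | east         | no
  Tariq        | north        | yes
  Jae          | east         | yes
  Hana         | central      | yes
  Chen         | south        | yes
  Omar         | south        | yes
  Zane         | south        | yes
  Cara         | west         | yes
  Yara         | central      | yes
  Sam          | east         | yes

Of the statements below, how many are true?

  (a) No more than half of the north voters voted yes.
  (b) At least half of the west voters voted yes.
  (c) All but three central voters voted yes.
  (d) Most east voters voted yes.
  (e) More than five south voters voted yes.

(a) north: |A| = 8, |A ∩ B| = 4; needs |A ∩ B| ≤ |A ∖ B| — true.
(b) west: |A| = 8, |A ∩ B| = 4; needs |A ∩ B| ≥ |A ∖ B| — true.
(c) central: |A| = 9, |A ∩ B| = 6; needs |A ∖ B| = 3 — true.
(d) east: |A| = 5, |A ∩ B| = 3; needs |A ∩ B| > |A ∖ B| — true.
(e) south: |A| = 7, |A ∩ B| = 5; needs |A ∩ B| > 5 — false.

4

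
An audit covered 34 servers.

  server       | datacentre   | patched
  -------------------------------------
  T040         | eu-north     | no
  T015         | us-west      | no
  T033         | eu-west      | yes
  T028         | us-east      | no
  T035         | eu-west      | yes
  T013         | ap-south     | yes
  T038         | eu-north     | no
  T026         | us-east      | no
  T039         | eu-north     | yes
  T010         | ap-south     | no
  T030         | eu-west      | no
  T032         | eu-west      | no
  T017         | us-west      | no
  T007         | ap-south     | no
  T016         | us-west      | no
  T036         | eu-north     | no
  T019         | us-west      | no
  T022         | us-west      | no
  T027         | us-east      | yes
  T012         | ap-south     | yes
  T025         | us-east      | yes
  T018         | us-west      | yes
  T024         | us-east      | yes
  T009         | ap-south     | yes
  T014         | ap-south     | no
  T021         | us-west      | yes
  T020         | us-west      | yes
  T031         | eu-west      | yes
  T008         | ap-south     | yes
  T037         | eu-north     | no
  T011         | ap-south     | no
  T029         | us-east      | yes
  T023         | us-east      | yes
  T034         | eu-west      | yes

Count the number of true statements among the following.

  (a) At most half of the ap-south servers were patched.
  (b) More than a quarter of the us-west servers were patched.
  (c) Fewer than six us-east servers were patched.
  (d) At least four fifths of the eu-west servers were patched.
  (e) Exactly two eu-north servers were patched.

3

(a) ap-south: |A| = 8, |A ∩ B| = 4; needs |A ∩ B| ≤ |A ∖ B| — true.
(b) us-west: |A| = 8, |A ∩ B| = 3; needs |A ∩ B| / |A| > 1/4 — true.
(c) us-east: |A| = 7, |A ∩ B| = 5; needs |A ∩ B| < 6 — true.
(d) eu-west: |A| = 6, |A ∩ B| = 4; needs |A ∩ B| / |A| ≥ 4/5 — false.
(e) eu-north: |A| = 5, |A ∩ B| = 1; needs |A ∩ B| = 2 — false.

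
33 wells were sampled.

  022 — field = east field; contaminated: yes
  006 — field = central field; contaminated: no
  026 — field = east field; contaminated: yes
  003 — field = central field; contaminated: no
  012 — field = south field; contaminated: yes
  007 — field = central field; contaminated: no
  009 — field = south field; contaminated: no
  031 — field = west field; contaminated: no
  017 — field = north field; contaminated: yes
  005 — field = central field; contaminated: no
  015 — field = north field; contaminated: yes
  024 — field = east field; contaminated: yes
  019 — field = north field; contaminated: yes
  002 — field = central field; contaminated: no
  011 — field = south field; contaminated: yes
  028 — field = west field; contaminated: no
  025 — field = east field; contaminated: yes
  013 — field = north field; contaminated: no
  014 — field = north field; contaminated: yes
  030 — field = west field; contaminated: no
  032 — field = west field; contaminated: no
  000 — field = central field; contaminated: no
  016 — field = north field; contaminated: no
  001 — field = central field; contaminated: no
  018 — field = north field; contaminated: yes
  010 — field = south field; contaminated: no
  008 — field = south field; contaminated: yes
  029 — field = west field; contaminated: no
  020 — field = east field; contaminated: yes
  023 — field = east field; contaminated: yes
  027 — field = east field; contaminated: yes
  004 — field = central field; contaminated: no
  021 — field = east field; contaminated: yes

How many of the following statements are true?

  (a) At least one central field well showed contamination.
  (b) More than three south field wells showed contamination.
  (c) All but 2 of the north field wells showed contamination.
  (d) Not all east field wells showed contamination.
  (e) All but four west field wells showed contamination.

(a) central field: |A| = 8, |A ∩ B| = 0; needs A ∩ B ≠ ∅ (|A ∩ B| ≥ 1) — false.
(b) south field: |A| = 5, |A ∩ B| = 3; needs |A ∩ B| > 3 — false.
(c) north field: |A| = 7, |A ∩ B| = 5; needs |A ∖ B| = 2 — true.
(d) east field: |A| = 8, |A ∩ B| = 8; needs A ⊄ B (|A ∖ B| ≥ 1) — false.
(e) west field: |A| = 5, |A ∩ B| = 0; needs |A ∖ B| = 4 — false.

1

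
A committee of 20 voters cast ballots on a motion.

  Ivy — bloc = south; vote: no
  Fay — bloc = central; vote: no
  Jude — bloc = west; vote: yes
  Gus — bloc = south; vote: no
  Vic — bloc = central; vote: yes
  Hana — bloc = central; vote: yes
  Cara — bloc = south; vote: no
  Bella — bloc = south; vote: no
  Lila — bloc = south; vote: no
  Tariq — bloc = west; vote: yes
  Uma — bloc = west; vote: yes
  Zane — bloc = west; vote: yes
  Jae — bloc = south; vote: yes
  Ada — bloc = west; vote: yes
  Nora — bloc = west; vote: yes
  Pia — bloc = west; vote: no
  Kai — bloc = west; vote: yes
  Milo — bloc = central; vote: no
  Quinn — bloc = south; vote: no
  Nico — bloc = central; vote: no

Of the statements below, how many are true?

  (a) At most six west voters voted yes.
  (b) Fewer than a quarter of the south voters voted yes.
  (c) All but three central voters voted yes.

2

(a) west: |A| = 8, |A ∩ B| = 7; needs |A ∩ B| ≤ 6 — false.
(b) south: |A| = 7, |A ∩ B| = 1; needs |A ∩ B| / |A| < 1/4 — true.
(c) central: |A| = 5, |A ∩ B| = 2; needs |A ∖ B| = 3 — true.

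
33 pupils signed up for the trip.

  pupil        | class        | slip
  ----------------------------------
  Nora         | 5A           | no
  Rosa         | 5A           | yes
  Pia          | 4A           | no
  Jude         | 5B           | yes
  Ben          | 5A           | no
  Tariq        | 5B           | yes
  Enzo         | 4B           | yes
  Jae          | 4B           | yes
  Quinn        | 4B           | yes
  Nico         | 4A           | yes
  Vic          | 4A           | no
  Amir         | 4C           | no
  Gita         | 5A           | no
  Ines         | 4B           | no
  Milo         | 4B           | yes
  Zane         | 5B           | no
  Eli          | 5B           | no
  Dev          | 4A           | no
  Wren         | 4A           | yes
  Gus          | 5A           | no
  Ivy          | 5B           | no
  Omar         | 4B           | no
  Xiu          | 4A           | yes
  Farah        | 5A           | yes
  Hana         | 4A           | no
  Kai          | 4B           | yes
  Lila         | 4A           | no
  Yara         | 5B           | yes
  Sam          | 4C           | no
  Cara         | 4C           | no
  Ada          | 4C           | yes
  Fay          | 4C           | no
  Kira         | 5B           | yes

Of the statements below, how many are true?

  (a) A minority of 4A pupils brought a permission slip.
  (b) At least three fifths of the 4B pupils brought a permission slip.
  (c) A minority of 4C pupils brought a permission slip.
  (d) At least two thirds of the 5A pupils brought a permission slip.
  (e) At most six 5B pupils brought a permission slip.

4

(a) 4A: |A| = 8, |A ∩ B| = 3; needs |A ∩ B| < |A ∖ B| — true.
(b) 4B: |A| = 7, |A ∩ B| = 5; needs |A ∩ B| / |A| ≥ 3/5 — true.
(c) 4C: |A| = 5, |A ∩ B| = 1; needs |A ∩ B| < |A ∖ B| — true.
(d) 5A: |A| = 6, |A ∩ B| = 2; needs |A ∩ B| / |A| ≥ 2/3 — false.
(e) 5B: |A| = 7, |A ∩ B| = 4; needs |A ∩ B| ≤ 6 — true.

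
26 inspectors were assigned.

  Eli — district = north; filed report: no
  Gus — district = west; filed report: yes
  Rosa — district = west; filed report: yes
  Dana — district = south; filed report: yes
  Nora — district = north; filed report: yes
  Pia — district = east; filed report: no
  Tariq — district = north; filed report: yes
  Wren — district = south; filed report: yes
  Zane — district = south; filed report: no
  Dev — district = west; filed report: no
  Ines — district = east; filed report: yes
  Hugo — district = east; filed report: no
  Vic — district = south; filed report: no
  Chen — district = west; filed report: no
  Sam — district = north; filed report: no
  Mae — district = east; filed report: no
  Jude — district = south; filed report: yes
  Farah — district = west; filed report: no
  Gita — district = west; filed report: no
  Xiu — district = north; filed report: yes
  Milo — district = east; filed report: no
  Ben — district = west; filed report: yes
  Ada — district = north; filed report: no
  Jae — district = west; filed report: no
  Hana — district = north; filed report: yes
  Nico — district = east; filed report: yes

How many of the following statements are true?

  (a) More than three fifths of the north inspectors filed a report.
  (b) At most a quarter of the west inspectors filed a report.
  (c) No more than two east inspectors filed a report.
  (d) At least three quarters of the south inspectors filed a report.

(a) north: |A| = 7, |A ∩ B| = 4; needs |A ∩ B| / |A| > 3/5 — false.
(b) west: |A| = 8, |A ∩ B| = 3; needs |A ∩ B| / |A| ≤ 1/4 — false.
(c) east: |A| = 6, |A ∩ B| = 2; needs |A ∩ B| ≤ 2 — true.
(d) south: |A| = 5, |A ∩ B| = 3; needs |A ∩ B| / |A| ≥ 3/4 — false.

1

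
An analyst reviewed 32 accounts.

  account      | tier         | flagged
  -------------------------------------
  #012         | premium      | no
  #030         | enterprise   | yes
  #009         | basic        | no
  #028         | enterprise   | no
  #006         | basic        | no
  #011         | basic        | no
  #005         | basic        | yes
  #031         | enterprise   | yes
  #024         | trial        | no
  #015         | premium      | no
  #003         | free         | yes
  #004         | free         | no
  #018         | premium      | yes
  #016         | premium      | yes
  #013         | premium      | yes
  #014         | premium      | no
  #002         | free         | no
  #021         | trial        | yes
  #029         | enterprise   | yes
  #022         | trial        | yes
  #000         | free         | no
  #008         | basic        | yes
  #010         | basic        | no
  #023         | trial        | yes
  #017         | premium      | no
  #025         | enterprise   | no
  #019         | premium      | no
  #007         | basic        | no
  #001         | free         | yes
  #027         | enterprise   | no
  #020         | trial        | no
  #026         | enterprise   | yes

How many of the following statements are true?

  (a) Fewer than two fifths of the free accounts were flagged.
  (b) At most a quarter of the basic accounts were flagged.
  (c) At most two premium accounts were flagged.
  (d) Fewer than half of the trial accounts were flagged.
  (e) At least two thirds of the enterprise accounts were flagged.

0

(a) free: |A| = 5, |A ∩ B| = 2; needs |A ∩ B| / |A| < 2/5 — false.
(b) basic: |A| = 7, |A ∩ B| = 2; needs |A ∩ B| / |A| ≤ 1/4 — false.
(c) premium: |A| = 8, |A ∩ B| = 3; needs |A ∩ B| ≤ 2 — false.
(d) trial: |A| = 5, |A ∩ B| = 3; needs |A ∩ B| < |A ∖ B| — false.
(e) enterprise: |A| = 7, |A ∩ B| = 4; needs |A ∩ B| / |A| ≥ 2/3 — false.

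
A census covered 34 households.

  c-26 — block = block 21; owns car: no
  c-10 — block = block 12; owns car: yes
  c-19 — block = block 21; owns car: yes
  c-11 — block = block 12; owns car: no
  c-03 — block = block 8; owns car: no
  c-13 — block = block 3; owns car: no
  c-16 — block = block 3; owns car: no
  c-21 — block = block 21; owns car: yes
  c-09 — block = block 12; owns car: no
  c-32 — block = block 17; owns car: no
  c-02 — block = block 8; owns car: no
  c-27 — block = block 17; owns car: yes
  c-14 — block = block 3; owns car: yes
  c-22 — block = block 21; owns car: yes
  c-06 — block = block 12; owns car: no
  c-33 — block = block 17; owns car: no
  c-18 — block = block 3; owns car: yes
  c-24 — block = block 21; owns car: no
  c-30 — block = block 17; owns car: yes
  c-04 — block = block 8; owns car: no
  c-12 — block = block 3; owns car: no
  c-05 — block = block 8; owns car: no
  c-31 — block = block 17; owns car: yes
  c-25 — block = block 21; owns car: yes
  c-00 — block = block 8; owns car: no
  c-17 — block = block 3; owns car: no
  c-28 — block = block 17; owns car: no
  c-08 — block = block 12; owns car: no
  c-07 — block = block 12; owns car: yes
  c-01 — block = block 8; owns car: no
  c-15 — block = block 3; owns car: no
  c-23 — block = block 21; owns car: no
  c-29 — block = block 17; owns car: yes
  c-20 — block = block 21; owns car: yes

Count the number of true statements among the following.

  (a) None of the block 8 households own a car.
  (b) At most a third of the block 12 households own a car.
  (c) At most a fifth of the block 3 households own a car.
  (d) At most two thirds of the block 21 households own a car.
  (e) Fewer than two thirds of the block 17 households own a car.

4

(a) block 8: |A| = 6, |A ∩ B| = 0; needs A ∩ B = ∅ (|A ∩ B| = 0) — true.
(b) block 12: |A| = 6, |A ∩ B| = 2; needs |A ∩ B| / |A| ≤ 1/3 — true.
(c) block 3: |A| = 7, |A ∩ B| = 2; needs |A ∩ B| / |A| ≤ 1/5 — false.
(d) block 21: |A| = 8, |A ∩ B| = 5; needs |A ∩ B| / |A| ≤ 2/3 — true.
(e) block 17: |A| = 7, |A ∩ B| = 4; needs |A ∩ B| / |A| < 2/3 — true.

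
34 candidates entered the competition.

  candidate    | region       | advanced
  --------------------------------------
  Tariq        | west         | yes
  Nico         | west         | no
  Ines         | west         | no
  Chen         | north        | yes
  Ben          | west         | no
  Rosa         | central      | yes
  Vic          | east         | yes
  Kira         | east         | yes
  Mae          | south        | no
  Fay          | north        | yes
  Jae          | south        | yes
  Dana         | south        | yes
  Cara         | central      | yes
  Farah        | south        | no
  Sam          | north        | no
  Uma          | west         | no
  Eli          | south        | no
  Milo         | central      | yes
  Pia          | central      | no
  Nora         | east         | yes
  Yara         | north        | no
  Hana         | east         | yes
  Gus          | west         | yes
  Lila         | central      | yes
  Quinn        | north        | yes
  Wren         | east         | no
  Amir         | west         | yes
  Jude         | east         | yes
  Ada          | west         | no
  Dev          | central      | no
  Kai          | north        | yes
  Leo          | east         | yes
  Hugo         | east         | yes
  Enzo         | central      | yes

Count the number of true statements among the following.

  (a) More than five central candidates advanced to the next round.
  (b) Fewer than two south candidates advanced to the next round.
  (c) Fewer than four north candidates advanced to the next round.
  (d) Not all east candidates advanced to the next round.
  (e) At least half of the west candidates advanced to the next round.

1

(a) central: |A| = 7, |A ∩ B| = 5; needs |A ∩ B| > 5 — false.
(b) south: |A| = 5, |A ∩ B| = 2; needs |A ∩ B| < 2 — false.
(c) north: |A| = 6, |A ∩ B| = 4; needs |A ∩ B| < 4 — false.
(d) east: |A| = 8, |A ∩ B| = 7; needs A ⊄ B (|A ∖ B| ≥ 1) — true.
(e) west: |A| = 8, |A ∩ B| = 3; needs |A ∩ B| ≥ |A ∖ B| — false.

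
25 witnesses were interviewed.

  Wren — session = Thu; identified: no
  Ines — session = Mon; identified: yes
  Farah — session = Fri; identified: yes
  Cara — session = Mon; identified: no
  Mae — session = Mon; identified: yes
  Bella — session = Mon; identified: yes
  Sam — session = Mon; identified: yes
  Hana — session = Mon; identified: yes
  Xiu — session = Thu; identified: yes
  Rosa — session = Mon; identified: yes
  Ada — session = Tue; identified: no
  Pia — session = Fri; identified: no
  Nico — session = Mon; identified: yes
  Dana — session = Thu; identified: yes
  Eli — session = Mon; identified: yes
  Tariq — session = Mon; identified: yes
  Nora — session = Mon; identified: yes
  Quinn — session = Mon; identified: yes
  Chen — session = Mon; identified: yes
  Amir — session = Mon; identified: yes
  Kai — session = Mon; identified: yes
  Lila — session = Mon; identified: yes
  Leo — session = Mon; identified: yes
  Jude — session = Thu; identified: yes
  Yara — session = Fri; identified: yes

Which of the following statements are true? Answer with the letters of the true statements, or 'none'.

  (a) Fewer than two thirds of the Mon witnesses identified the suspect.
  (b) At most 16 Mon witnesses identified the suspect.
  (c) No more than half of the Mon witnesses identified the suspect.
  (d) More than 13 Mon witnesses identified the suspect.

|A| = 17, |A ∩ B| = 16, |A ∖ B| = 1.
(a) |A ∩ B| / |A| < 2/3: fails.
(b) |A ∩ B| ≤ 16: holds.
(c) |A ∩ B| ≤ |A ∖ B|: fails.
(d) |A ∩ B| > 13: holds.

(b), (d)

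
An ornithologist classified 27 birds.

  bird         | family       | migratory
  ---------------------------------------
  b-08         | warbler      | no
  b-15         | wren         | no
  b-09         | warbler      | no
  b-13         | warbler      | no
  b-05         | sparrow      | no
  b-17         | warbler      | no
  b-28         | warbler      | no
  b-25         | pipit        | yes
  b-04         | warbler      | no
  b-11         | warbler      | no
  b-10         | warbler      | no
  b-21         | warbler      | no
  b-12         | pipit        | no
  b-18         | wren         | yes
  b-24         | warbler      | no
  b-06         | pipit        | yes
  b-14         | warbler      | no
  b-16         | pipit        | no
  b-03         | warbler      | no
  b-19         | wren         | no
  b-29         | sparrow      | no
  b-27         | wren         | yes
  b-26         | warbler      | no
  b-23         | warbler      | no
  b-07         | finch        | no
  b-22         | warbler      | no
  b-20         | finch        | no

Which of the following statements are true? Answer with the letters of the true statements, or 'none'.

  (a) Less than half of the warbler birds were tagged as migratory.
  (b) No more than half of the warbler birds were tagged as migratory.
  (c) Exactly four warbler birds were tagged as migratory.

|A| = 15, |A ∩ B| = 0, |A ∖ B| = 15.
(a) |A ∩ B| < |A ∖ B|: holds.
(b) |A ∩ B| ≤ |A ∖ B|: holds.
(c) |A ∩ B| = 4: fails.

(a), (b)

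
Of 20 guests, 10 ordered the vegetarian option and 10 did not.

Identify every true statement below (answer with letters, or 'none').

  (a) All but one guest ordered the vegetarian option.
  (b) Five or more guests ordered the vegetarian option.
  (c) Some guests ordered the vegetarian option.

(b), (c)

|A| = 20, |A ∩ B| = 10, |A ∖ B| = 10.
(a) |A ∖ B| = 1: fails.
(b) |A ∩ B| ≥ 5: holds.
(c) A ∩ B ≠ ∅ (|A ∩ B| ≥ 1): holds.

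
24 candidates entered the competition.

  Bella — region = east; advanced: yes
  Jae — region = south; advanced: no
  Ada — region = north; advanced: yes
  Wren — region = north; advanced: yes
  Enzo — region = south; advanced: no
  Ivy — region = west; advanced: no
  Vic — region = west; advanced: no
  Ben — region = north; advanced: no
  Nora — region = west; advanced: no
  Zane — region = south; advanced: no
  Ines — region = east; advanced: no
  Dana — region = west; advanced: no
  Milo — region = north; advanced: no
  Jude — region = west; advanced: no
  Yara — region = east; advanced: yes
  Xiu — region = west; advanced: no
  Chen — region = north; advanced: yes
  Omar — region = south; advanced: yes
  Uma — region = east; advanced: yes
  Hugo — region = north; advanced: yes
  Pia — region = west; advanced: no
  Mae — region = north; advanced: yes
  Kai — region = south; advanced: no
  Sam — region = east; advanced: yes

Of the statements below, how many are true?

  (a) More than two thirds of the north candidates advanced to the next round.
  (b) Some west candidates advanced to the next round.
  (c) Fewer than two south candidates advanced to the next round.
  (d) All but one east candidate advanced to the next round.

(a) north: |A| = 7, |A ∩ B| = 5; needs |A ∩ B| / |A| > 2/3 — true.
(b) west: |A| = 7, |A ∩ B| = 0; needs A ∩ B ≠ ∅ (|A ∩ B| ≥ 1) — false.
(c) south: |A| = 5, |A ∩ B| = 1; needs |A ∩ B| < 2 — true.
(d) east: |A| = 5, |A ∩ B| = 4; needs |A ∖ B| = 1 — true.

3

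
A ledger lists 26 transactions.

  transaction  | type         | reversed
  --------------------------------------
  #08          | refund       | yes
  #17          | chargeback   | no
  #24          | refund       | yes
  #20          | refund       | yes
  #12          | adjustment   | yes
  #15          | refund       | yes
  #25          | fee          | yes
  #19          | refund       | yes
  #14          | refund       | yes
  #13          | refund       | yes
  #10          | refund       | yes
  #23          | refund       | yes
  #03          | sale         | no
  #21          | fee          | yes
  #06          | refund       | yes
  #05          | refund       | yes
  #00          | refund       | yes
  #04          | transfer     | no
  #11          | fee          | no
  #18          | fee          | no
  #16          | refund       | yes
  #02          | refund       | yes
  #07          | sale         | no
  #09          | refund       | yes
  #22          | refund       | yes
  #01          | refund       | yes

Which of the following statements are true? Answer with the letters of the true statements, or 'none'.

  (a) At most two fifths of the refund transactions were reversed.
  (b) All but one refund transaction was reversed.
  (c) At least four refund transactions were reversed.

|A| = 17, |A ∩ B| = 17, |A ∖ B| = 0.
(a) |A ∩ B| / |A| ≤ 2/5: fails.
(b) |A ∖ B| = 1: fails.
(c) |A ∩ B| ≥ 4: holds.

(c)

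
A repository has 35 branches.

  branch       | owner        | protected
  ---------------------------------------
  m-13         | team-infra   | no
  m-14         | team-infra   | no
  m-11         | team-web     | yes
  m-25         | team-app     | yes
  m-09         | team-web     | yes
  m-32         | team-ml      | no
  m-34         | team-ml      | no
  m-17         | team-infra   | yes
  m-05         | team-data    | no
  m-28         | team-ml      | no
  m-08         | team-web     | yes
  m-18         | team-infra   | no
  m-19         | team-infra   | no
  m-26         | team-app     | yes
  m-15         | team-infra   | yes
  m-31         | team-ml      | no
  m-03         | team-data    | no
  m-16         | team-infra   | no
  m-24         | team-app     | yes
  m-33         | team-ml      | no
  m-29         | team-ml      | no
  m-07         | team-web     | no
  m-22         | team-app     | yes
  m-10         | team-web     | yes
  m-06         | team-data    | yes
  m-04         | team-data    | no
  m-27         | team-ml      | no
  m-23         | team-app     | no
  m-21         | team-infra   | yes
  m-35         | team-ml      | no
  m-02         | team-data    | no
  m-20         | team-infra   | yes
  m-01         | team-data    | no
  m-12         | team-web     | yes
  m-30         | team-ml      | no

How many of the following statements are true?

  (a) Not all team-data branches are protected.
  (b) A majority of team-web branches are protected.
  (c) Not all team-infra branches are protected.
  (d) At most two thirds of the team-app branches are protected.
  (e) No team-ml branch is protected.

(a) team-data: |A| = 6, |A ∩ B| = 1; needs A ⊄ B (|A ∖ B| ≥ 1) — true.
(b) team-web: |A| = 6, |A ∩ B| = 5; needs |A ∩ B| > |A ∖ B| — true.
(c) team-infra: |A| = 9, |A ∩ B| = 4; needs A ⊄ B (|A ∖ B| ≥ 1) — true.
(d) team-app: |A| = 5, |A ∩ B| = 4; needs |A ∩ B| / |A| ≤ 2/3 — false.
(e) team-ml: |A| = 9, |A ∩ B| = 0; needs A ∩ B = ∅ (|A ∩ B| = 0) — true.

4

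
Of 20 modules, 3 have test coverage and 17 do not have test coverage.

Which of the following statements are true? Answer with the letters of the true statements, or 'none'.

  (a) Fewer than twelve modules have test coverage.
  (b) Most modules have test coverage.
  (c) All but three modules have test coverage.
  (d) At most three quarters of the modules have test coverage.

|A| = 20, |A ∩ B| = 3, |A ∖ B| = 17.
(a) |A ∩ B| < 12: holds.
(b) |A ∩ B| > |A ∖ B|: fails.
(c) |A ∖ B| = 3: fails.
(d) |A ∩ B| / |A| ≤ 3/4: holds.

(a), (d)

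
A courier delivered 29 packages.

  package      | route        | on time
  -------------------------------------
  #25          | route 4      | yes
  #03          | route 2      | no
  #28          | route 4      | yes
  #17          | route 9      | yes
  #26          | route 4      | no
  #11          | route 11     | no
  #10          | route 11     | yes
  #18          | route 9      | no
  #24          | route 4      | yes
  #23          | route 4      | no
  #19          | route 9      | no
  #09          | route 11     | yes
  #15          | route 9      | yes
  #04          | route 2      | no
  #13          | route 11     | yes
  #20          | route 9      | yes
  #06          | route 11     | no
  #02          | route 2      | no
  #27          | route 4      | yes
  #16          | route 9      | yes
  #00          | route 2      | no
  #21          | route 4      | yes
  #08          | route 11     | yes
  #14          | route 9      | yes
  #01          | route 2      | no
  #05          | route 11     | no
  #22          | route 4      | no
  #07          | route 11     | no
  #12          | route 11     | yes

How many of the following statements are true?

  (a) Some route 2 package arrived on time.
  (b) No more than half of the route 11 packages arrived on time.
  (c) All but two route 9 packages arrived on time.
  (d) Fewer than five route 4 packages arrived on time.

(a) route 2: |A| = 5, |A ∩ B| = 0; needs A ∩ B ≠ ∅ (|A ∩ B| ≥ 1) — false.
(b) route 11: |A| = 9, |A ∩ B| = 5; needs |A ∩ B| ≤ |A ∖ B| — false.
(c) route 9: |A| = 7, |A ∩ B| = 5; needs |A ∖ B| = 2 — true.
(d) route 4: |A| = 8, |A ∩ B| = 5; needs |A ∩ B| < 5 — false.

1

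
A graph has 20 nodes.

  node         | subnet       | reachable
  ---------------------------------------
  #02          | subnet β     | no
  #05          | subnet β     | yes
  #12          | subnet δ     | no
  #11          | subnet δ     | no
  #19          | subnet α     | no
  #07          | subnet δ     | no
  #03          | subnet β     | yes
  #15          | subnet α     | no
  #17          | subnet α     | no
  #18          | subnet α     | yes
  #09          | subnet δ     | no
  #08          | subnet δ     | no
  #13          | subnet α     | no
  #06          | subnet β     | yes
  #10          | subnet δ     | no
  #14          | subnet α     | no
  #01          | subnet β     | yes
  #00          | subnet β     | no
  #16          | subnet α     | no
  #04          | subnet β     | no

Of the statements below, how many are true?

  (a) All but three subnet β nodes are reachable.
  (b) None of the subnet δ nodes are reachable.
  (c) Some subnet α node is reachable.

(a) subnet β: |A| = 7, |A ∩ B| = 4; needs |A ∖ B| = 3 — true.
(b) subnet δ: |A| = 6, |A ∩ B| = 0; needs A ∩ B = ∅ (|A ∩ B| = 0) — true.
(c) subnet α: |A| = 7, |A ∩ B| = 1; needs A ∩ B ≠ ∅ (|A ∩ B| ≥ 1) — true.

3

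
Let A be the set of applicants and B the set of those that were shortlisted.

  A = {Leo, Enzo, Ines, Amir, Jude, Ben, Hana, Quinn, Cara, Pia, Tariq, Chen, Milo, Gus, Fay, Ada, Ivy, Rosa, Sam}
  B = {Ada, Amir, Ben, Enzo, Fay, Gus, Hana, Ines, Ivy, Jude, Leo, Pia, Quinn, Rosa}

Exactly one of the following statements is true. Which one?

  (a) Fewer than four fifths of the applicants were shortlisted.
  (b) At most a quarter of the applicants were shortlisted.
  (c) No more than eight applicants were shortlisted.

(a)

|A| = 19, |A ∩ B| = 14, |A ∖ B| = 5.
(a) requires |A ∩ B| / |A| < 4/5: true.
(b) requires |A ∩ B| / |A| ≤ 1/4: false.
(c) requires |A ∩ B| ≤ 8: false.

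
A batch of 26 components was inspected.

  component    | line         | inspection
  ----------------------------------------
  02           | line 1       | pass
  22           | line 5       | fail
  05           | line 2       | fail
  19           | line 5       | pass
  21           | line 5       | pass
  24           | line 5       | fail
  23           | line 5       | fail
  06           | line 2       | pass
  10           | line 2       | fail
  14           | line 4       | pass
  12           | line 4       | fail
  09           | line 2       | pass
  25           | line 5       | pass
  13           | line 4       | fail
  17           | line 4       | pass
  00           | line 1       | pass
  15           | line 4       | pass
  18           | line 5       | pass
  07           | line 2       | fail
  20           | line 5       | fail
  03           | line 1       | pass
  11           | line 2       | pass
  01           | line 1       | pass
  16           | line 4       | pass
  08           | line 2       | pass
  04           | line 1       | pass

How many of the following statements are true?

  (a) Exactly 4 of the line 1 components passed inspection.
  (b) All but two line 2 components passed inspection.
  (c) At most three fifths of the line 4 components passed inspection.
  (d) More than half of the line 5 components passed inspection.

0

(a) line 1: |A| = 5, |A ∩ B| = 5; needs |A ∩ B| = 4 — false.
(b) line 2: |A| = 7, |A ∩ B| = 4; needs |A ∖ B| = 2 — false.
(c) line 4: |A| = 6, |A ∩ B| = 4; needs |A ∩ B| / |A| ≤ 3/5 — false.
(d) line 5: |A| = 8, |A ∩ B| = 4; needs |A ∩ B| > |A ∖ B| — false.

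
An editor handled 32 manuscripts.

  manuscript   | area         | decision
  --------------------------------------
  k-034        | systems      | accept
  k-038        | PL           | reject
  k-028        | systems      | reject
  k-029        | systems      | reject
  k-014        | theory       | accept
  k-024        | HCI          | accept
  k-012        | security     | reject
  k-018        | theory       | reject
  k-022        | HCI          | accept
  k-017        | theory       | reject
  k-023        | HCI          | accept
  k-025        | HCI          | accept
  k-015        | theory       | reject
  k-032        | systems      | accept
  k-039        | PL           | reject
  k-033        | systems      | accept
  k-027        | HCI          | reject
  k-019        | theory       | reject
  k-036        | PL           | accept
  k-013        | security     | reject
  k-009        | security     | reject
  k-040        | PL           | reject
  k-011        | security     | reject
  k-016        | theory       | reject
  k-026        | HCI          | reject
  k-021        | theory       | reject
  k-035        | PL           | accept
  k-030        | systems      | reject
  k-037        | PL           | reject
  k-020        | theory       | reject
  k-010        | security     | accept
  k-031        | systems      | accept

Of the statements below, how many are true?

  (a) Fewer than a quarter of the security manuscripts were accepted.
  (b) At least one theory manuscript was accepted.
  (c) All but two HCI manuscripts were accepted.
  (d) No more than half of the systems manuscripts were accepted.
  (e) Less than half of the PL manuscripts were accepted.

(a) security: |A| = 5, |A ∩ B| = 1; needs |A ∩ B| / |A| < 1/4 — true.
(b) theory: |A| = 8, |A ∩ B| = 1; needs A ∩ B ≠ ∅ (|A ∩ B| ≥ 1) — true.
(c) HCI: |A| = 6, |A ∩ B| = 4; needs |A ∖ B| = 2 — true.
(d) systems: |A| = 7, |A ∩ B| = 4; needs |A ∩ B| ≤ |A ∖ B| — false.
(e) PL: |A| = 6, |A ∩ B| = 2; needs |A ∩ B| < |A ∖ B| — true.

4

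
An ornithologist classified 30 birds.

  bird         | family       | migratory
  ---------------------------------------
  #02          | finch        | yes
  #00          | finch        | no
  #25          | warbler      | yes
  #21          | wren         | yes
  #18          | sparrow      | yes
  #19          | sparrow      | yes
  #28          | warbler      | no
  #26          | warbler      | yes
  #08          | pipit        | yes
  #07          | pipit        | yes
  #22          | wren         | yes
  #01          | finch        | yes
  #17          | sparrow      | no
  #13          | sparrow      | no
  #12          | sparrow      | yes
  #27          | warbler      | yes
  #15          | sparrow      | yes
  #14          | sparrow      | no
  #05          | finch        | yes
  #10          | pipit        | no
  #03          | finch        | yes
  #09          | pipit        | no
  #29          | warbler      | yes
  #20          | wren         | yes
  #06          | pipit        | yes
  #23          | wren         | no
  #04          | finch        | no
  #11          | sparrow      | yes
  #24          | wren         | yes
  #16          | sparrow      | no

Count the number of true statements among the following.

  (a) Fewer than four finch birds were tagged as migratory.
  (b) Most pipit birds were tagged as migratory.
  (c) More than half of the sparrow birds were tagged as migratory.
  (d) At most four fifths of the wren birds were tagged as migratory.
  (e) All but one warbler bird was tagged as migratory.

(a) finch: |A| = 6, |A ∩ B| = 4; needs |A ∩ B| < 4 — false.
(b) pipit: |A| = 5, |A ∩ B| = 3; needs |A ∩ B| > |A ∖ B| — true.
(c) sparrow: |A| = 9, |A ∩ B| = 5; needs |A ∩ B| > |A ∖ B| — true.
(d) wren: |A| = 5, |A ∩ B| = 4; needs |A ∩ B| / |A| ≤ 4/5 — true.
(e) warbler: |A| = 5, |A ∩ B| = 4; needs |A ∖ B| = 1 — true.

4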